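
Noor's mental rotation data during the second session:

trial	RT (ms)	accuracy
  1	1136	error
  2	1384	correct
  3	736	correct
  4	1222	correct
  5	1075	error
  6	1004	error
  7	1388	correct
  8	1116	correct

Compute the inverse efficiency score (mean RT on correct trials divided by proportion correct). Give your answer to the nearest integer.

Correct trials (n=5): 1384, 736, 1222, 1388, 1116
Mean correct RT = 5846/5 = 1169.2000 ms
Proportion correct = 5/8
IES = 1169.2000 / (5/8) = 1870.720 ms

1871 ms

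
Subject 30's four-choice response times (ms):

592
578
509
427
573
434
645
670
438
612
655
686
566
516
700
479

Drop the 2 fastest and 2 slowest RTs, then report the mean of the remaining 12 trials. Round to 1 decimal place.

569.4 ms

Sorted: 427, 434, 438, 479, 509, 516, 566, 573, 578, 592, 612, 645, 655, 670, 686, 700
Drop lowest 2 (427, 434) and highest 2 (686, 700)
Remaining (n=12): Σ = 6833, mean = 6833/12 = 569.417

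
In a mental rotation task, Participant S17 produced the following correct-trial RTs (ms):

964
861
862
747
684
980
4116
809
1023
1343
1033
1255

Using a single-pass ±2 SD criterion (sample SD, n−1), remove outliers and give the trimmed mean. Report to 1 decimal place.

n = 12, ΣRT = 14677, M = 1223.083
Σ(x−M)² = 9536960.92; s = √(9536960.92/11) = 931.126
Cutoffs: 1223.083 ± 2·931.126 → [-639.2, 3085.3]
Outside: 4116 → excluded.
Retained (n=11): Σ = 10561, mean = 10561/11 = 960.091

960.1 ms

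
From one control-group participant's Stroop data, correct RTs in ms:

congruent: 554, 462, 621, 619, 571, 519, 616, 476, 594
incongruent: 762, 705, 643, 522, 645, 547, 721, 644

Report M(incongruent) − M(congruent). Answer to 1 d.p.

M(congruent) = 5032/9 = 559.111
M(incongruent) = 5189/8 = 648.625
Difference = 648.625 − 559.111 = 89.514 ms

89.5 ms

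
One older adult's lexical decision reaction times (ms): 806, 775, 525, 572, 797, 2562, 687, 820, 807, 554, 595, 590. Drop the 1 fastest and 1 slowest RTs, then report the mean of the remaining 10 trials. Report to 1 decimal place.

Sorted: 525, 554, 572, 590, 595, 687, 775, 797, 806, 807, 820, 2562
Drop lowest 1 (525) and highest 1 (2562)
Remaining (n=10): Σ = 7003, mean = 7003/10 = 700.300

700.3 ms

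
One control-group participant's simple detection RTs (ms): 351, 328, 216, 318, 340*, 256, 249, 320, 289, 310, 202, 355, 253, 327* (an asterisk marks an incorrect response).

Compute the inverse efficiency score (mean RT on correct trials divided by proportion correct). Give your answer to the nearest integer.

335 ms

Correct trials (n=12): 351, 328, 216, 318, 256, 249, 320, 289, 310, 202, 355, 253
Mean correct RT = 3447/12 = 287.2500 ms
Proportion correct = 12/14
IES = 287.2500 / (12/14) = 335.125 ms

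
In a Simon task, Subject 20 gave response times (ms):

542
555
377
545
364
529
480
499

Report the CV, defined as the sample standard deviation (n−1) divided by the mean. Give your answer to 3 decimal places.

n = 8, Σ = 3891, M = 486.3750
Σ(x−M)² = 40195.875; s = √(40195.875/7) = 75.7778
CV = 75.7778 / 486.3750 = 0.15580

0.156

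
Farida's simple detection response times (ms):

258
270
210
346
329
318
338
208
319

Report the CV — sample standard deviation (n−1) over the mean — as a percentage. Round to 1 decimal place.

18.6%

n = 9, Σ = 2596, M = 288.4444
Σ(x−M)² = 23112.222; s = √(23112.222/8) = 53.7497
CV = 53.7497 / 288.4444 = 0.18634 = 18.634%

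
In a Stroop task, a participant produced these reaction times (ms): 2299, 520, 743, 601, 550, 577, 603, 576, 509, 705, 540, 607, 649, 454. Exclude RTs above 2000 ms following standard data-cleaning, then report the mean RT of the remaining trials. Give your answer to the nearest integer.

587 ms

Excluded: 2299
Retained (n=13): Σ = 7634
Mean = 7634/13 = 587.2308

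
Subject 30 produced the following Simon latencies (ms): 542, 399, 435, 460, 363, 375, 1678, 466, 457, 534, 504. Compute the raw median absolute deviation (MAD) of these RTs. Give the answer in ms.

61 ms

Sorted: 363, 375, 399, 435, 457, 460, 466, 504, 534, 542, 1678 → median = 460
|x − 460|: 82, 61, 25, 0, 97, 85, 1218, 6, 3, 74, 44
Sorted deviations: 0, 3, 6, 25, 44, 61, 74, 82, 85, 97, 1218 → MAD = 61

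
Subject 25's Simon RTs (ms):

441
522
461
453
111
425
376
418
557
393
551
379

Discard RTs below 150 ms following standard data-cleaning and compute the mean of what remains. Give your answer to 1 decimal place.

Excluded: 111
Retained (n=11): Σ = 4976
Mean = 4976/11 = 452.3636

452.4 ms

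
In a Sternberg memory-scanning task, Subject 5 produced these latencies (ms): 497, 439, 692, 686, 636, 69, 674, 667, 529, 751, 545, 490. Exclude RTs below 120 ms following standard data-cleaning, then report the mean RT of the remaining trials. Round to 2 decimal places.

Excluded: 69
Retained (n=11): Σ = 6606
Mean = 6606/11 = 600.5455

600.55 ms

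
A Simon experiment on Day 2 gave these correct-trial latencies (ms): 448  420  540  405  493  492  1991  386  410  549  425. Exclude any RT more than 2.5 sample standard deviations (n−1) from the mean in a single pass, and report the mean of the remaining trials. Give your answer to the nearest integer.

n = 11, ΣRT = 6559, M = 596.273
Σ(x−M)² = 2170092.18; s = √(2170092.18/10) = 465.842
Cutoffs: 596.273 ± 2.5·465.842 → [-568.3, 1760.9]
Outside: 1991 → excluded.
Retained (n=10): Σ = 4568, mean = 4568/10 = 456.800

457 ms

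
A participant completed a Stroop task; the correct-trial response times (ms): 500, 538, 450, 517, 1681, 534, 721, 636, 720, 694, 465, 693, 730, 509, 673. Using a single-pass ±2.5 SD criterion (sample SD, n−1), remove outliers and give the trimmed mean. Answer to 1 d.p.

598.6 ms

n = 15, ΣRT = 10061, M = 670.733
Σ(x−M)² = 1237658.93; s = √(1237658.93/14) = 297.328
Cutoffs: 670.733 ± 2.5·297.328 → [-72.6, 1414.1]
Outside: 1681 → excluded.
Retained (n=14): Σ = 8380, mean = 8380/14 = 598.571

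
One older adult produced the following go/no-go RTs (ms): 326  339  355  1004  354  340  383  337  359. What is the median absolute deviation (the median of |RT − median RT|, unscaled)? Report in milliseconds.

Sorted: 326, 337, 339, 340, 354, 355, 359, 383, 1004 → median = 354
|x − 354|: 28, 15, 1, 650, 0, 14, 29, 17, 5
Sorted deviations: 0, 1, 5, 14, 15, 17, 28, 29, 650 → MAD = 15

15 ms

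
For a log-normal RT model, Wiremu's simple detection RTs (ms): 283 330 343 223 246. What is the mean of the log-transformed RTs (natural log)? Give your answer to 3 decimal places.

5.639

ln(RT): 5.6454, 5.7991, 5.8377, 5.4072, 5.5053
Σ ln(RT) = 28.1948
Mean = 28.1948/5 = 5.63895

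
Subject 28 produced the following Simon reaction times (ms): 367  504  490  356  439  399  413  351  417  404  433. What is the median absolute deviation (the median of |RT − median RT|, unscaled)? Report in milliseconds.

Sorted: 351, 356, 367, 399, 404, 413, 417, 433, 439, 490, 504 → median = 413
|x − 413|: 46, 91, 77, 57, 26, 14, 0, 62, 4, 9, 20
Sorted deviations: 0, 4, 9, 14, 20, 26, 46, 57, 62, 77, 91 → MAD = 26

26 ms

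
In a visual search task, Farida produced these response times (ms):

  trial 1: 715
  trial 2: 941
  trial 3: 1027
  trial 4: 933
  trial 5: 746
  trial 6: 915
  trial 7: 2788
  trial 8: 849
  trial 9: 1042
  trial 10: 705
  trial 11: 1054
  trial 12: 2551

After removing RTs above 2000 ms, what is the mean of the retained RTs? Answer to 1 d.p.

Excluded: 2551, 2788
Retained (n=10): Σ = 8927
Mean = 8927/10 = 892.7000

892.7 ms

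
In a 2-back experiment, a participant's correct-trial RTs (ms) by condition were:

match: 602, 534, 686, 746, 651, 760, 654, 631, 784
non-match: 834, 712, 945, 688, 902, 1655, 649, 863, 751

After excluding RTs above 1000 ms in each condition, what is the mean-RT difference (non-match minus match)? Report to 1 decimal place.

121.0 ms

non-match: exclude 1655
M(match) = 6048/9 = 672.000
M(non-match) = 6344/8 = 793.000
Difference = 793.000 − 672.000 = 121.000 ms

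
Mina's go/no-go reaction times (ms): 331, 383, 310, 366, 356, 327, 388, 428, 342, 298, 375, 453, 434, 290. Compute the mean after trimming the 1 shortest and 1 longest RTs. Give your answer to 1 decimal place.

Sorted: 290, 298, 310, 327, 331, 342, 356, 366, 375, 383, 388, 428, 434, 453
Drop lowest 1 (290) and highest 1 (453)
Remaining (n=12): Σ = 4338, mean = 4338/12 = 361.500

361.5 ms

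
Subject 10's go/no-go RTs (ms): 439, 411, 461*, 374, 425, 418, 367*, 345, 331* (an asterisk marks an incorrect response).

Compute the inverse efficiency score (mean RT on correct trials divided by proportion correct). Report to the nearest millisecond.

Correct trials (n=6): 439, 411, 374, 425, 418, 345
Mean correct RT = 2412/6 = 402.0000 ms
Proportion correct = 6/9
IES = 402.0000 / (6/9) = 603.000 ms

603 ms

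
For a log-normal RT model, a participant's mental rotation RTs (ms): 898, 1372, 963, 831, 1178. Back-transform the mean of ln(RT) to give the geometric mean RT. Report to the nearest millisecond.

1030 ms

ln(RT): 6.8002, 7.2240, 6.8701, 6.7226, 7.0716
Mean ln(RT) = 34.6885/5 = 6.93769
Geometric mean = exp(6.93769) = 1030.39 ms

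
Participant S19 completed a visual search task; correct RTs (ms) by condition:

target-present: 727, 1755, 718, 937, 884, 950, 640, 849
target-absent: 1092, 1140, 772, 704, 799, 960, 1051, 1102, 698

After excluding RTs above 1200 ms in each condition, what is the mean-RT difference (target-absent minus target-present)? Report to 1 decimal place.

target-present: exclude 1755
M(target-present) = 5705/7 = 815.000
M(target-absent) = 8318/9 = 924.222
Difference = 924.222 − 815.000 = 109.222 ms

109.2 ms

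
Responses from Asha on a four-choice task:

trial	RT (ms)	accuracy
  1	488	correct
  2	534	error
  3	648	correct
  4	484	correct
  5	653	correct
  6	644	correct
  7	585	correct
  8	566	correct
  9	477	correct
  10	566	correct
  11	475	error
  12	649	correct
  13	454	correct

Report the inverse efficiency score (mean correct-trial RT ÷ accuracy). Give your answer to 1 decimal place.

667.6 ms

Correct trials (n=11): 488, 648, 484, 653, 644, 585, 566, 477, 566, 649, 454
Mean correct RT = 6214/11 = 564.9091 ms
Proportion correct = 11/13
IES = 564.9091 / (11/13) = 667.620 ms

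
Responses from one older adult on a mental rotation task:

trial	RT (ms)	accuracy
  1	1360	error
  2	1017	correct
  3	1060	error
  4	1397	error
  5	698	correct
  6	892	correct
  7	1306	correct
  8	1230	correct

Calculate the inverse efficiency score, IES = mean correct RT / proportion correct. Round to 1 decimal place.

Correct trials (n=5): 1017, 698, 892, 1306, 1230
Mean correct RT = 5143/5 = 1028.6000 ms
Proportion correct = 5/8
IES = 1028.6000 / (5/8) = 1645.760 ms

1645.8 ms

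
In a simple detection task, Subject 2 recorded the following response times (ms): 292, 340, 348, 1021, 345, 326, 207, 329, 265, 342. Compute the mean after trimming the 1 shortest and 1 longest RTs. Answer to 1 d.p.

Sorted: 207, 265, 292, 326, 329, 340, 342, 345, 348, 1021
Drop lowest 1 (207) and highest 1 (1021)
Remaining (n=8): Σ = 2587, mean = 2587/8 = 323.375

323.4 ms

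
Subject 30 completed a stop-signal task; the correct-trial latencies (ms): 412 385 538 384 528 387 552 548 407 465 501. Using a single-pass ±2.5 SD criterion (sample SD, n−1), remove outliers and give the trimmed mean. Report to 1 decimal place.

464.3 ms

n = 11, ΣRT = 5107, M = 464.273
Σ(x−M)² = 50264.18; s = √(50264.18/10) = 70.897
Cutoffs: 464.273 ± 2.5·70.897 → [287.0, 641.5]
No RTs fall outside the cutoffs; all 11 retained. Mean = 5107/11 = 464.273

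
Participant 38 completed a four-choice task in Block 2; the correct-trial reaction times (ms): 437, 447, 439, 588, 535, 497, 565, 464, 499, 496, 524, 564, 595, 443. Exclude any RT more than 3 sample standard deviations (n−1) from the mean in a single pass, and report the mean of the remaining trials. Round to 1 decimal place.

n = 14, ΣRT = 7093, M = 506.643
Σ(x−M)² = 41343.21; s = √(41343.21/13) = 56.394
Cutoffs: 506.643 ± 3·56.394 → [337.5, 675.8]
No RTs fall outside the cutoffs; all 14 retained. Mean = 7093/14 = 506.643

506.6 ms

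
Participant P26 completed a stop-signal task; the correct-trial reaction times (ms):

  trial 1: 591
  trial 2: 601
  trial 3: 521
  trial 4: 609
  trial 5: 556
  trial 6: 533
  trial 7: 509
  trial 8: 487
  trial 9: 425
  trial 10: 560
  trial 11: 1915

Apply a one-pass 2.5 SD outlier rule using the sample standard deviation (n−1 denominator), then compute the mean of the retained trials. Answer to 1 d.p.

n = 11, ΣRT = 7307, M = 664.273
Σ(x−M)² = 1749888.18; s = √(1749888.18/10) = 418.317
Cutoffs: 664.273 ± 2.5·418.317 → [-381.5, 1710.1]
Outside: 1915 → excluded.
Retained (n=10): Σ = 5392, mean = 5392/10 = 539.200

539.2 ms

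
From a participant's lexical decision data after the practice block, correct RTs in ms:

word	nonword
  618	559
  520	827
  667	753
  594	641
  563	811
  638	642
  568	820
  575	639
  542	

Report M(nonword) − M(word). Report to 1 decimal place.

124.3 ms

M(word) = 5285/9 = 587.222
M(nonword) = 5692/8 = 711.500
Difference = 711.500 − 587.222 = 124.278 ms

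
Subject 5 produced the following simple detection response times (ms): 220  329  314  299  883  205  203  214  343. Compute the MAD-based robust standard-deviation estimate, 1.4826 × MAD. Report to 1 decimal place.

Sorted: 203, 205, 214, 220, 299, 314, 329, 343, 883 → median = 299
|x − 299| sorted: 0, 15, 30, 44, 79, 85, 94, 96, 584 → MAD = 79
Robust SD ≈ 1.4826 × 79 = 117.125

117.1 ms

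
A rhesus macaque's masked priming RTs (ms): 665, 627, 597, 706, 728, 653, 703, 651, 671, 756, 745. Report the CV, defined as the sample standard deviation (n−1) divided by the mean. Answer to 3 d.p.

0.073

n = 11, Σ = 7502, M = 682.0000
Σ(x−M)² = 25040.000; s = √(25040.000/10) = 50.0400
CV = 50.0400 / 682.0000 = 0.07337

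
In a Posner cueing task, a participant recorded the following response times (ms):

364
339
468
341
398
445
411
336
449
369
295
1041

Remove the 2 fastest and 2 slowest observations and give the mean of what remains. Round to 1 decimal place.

Sorted: 295, 336, 339, 341, 364, 369, 398, 411, 445, 449, 468, 1041
Drop lowest 2 (295, 336) and highest 2 (468, 1041)
Remaining (n=8): Σ = 3116, mean = 3116/8 = 389.500

389.5 ms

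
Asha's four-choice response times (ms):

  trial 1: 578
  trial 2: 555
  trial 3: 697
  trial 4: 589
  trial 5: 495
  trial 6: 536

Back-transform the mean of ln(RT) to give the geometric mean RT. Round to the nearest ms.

572 ms

ln(RT): 6.3596, 6.3190, 6.5468, 6.3784, 6.2046, 6.2841
Mean ln(RT) = 38.0924/6 = 6.34874
Geometric mean = exp(6.34874) = 571.77 ms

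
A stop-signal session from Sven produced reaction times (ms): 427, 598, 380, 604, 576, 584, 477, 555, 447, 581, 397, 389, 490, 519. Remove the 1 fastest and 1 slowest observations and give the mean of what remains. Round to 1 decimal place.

Sorted: 380, 389, 397, 427, 447, 477, 490, 519, 555, 576, 581, 584, 598, 604
Drop lowest 1 (380) and highest 1 (604)
Remaining (n=12): Σ = 6040, mean = 6040/12 = 503.333

503.3 ms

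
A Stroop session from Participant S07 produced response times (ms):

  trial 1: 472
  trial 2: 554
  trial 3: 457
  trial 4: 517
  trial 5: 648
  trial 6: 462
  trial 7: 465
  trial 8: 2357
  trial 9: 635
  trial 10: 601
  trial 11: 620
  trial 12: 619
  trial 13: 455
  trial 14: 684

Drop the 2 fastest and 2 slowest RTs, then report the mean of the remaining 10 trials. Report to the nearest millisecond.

Sorted: 455, 457, 462, 465, 472, 517, 554, 601, 619, 620, 635, 648, 684, 2357
Drop lowest 2 (455, 457) and highest 2 (684, 2357)
Remaining (n=10): Σ = 5593, mean = 5593/10 = 559.300

559 ms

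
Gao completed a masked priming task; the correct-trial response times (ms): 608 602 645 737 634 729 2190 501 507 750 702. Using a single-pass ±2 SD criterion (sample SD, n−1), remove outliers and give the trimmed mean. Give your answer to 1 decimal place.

641.5 ms

n = 11, ΣRT = 8605, M = 782.273
Σ(x−M)² = 2252656.18; s = √(2252656.18/10) = 474.622
Cutoffs: 782.273 ± 2·474.622 → [-167.0, 1731.5]
Outside: 2190 → excluded.
Retained (n=10): Σ = 6415, mean = 6415/10 = 641.500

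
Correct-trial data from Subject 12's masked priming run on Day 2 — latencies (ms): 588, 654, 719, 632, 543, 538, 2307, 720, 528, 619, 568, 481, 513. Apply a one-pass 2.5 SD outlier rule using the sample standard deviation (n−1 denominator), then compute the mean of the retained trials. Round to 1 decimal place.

591.9 ms

n = 13, ΣRT = 9410, M = 723.846
Σ(x−M)² = 2782493.69; s = √(2782493.69/12) = 481.533
Cutoffs: 723.846 ± 2.5·481.533 → [-480.0, 1927.7]
Outside: 2307 → excluded.
Retained (n=12): Σ = 7103, mean = 7103/12 = 591.917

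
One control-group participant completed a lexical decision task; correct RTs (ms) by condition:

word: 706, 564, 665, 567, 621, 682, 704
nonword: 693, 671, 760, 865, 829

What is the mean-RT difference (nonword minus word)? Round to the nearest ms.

M(word) = 4509/7 = 644.143
M(nonword) = 3818/5 = 763.600
Difference = 763.600 − 644.143 = 119.457 ms

119 ms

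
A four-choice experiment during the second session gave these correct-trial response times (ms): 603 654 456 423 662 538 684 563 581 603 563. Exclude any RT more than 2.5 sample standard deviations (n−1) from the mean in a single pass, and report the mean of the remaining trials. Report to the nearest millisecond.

575 ms

n = 11, ΣRT = 6330, M = 575.455
Σ(x−M)² = 66214.73; s = √(66214.73/10) = 81.372
Cutoffs: 575.455 ± 2.5·81.372 → [372.0, 778.9]
No RTs fall outside the cutoffs; all 11 retained. Mean = 6330/11 = 575.455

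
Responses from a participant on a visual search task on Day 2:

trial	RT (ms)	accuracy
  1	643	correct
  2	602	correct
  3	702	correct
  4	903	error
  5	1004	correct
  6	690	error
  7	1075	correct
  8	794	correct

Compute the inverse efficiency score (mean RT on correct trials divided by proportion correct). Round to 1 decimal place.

Correct trials (n=6): 643, 602, 702, 1004, 1075, 794
Mean correct RT = 4820/6 = 803.3333 ms
Proportion correct = 6/8
IES = 803.3333 / (6/8) = 1071.111 ms

1071.1 ms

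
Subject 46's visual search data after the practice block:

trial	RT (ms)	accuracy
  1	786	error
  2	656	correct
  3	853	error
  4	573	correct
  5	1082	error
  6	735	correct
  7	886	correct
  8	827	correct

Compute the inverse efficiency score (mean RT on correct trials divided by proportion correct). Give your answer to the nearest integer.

1177 ms

Correct trials (n=5): 656, 573, 735, 886, 827
Mean correct RT = 3677/5 = 735.4000 ms
Proportion correct = 5/8
IES = 735.4000 / (5/8) = 1176.640 ms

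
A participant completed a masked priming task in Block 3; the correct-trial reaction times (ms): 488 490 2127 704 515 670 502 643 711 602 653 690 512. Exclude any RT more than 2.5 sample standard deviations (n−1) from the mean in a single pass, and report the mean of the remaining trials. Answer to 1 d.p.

n = 13, ΣRT = 9307, M = 715.923
Σ(x−M)² = 2247048.92; s = √(2247048.92/12) = 432.729
Cutoffs: 715.923 ± 2.5·432.729 → [-365.9, 1797.7]
Outside: 2127 → excluded.
Retained (n=12): Σ = 7180, mean = 7180/12 = 598.333

598.3 ms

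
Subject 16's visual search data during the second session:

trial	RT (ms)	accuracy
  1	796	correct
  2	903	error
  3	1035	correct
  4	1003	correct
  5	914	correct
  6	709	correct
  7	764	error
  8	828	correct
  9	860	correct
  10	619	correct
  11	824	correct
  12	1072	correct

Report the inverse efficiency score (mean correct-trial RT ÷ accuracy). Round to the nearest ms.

Correct trials (n=10): 796, 1035, 1003, 914, 709, 828, 860, 619, 824, 1072
Mean correct RT = 8660/10 = 866.0000 ms
Proportion correct = 10/12
IES = 866.0000 / (10/12) = 1039.200 ms

1039 ms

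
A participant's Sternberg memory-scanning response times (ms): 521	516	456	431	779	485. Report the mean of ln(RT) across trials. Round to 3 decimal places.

ln(RT): 6.2558, 6.2461, 6.1225, 6.0661, 6.6580, 6.1841
Σ ln(RT) = 37.5326
Mean = 37.5326/6 = 6.25544

6.255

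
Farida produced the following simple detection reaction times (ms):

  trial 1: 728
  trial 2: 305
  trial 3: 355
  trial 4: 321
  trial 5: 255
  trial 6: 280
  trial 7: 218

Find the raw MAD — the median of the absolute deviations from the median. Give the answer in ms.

Sorted: 218, 255, 280, 305, 321, 355, 728 → median = 305
|x − 305|: 423, 0, 50, 16, 50, 25, 87
Sorted deviations: 0, 16, 25, 50, 50, 87, 423 → MAD = 50

50 ms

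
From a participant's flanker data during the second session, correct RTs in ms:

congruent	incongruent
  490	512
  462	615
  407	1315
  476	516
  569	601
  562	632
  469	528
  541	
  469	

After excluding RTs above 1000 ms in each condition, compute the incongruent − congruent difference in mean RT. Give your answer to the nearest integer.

73 ms

incongruent: exclude 1315
M(congruent) = 4445/9 = 493.889
M(incongruent) = 3404/6 = 567.333
Difference = 567.333 − 493.889 = 73.444 ms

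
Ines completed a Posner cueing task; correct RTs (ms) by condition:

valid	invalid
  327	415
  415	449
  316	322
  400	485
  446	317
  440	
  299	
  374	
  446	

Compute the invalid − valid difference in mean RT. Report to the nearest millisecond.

M(valid) = 3463/9 = 384.778
M(invalid) = 1988/5 = 397.600
Difference = 397.600 − 384.778 = 12.822 ms

13 ms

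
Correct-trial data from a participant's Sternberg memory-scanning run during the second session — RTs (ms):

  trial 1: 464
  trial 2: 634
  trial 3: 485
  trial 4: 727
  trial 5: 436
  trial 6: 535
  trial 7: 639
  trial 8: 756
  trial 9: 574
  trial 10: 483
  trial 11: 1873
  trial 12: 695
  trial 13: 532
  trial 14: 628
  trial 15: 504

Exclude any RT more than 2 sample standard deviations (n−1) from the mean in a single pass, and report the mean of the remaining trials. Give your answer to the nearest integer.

578 ms

n = 15, ΣRT = 9965, M = 664.333
Σ(x−M)² = 1702445.33; s = √(1702445.33/14) = 348.717
Cutoffs: 664.333 ± 2·348.717 → [-33.1, 1361.8]
Outside: 1873 → excluded.
Retained (n=14): Σ = 8092, mean = 8092/14 = 578.000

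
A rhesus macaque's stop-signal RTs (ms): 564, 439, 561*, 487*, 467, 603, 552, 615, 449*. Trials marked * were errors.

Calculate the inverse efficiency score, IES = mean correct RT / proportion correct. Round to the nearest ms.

Correct trials (n=6): 564, 439, 467, 603, 552, 615
Mean correct RT = 3240/6 = 540.0000 ms
Proportion correct = 6/9
IES = 540.0000 / (6/9) = 810.000 ms

810 ms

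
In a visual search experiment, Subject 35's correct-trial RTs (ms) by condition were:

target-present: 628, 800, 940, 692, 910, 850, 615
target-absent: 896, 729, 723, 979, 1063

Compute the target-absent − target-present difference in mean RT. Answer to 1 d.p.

101.6 ms

M(target-present) = 5435/7 = 776.429
M(target-absent) = 4390/5 = 878.000
Difference = 878.000 − 776.429 = 101.571 ms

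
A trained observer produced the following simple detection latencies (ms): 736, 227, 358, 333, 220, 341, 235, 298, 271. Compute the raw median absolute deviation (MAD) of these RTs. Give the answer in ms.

60 ms

Sorted: 220, 227, 235, 271, 298, 333, 341, 358, 736 → median = 298
|x − 298|: 438, 71, 60, 35, 78, 43, 63, 0, 27
Sorted deviations: 0, 27, 35, 43, 60, 63, 71, 78, 438 → MAD = 60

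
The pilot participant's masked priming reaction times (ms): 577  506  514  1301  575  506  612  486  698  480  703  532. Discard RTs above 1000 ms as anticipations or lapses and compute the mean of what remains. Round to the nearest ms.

563 ms

Excluded: 1301
Retained (n=11): Σ = 6189
Mean = 6189/11 = 562.6364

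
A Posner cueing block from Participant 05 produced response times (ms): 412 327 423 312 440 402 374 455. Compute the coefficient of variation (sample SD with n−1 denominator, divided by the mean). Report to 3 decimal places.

n = 8, Σ = 3145, M = 393.1250
Σ(x−M)² = 18672.875; s = √(18672.875/7) = 51.6484
CV = 51.6484 / 393.1250 = 0.13138

0.131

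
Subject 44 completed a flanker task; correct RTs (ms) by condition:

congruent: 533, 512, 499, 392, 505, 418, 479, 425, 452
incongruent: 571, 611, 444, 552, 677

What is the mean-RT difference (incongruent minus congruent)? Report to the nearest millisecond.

M(congruent) = 4215/9 = 468.333
M(incongruent) = 2855/5 = 571.000
Difference = 571.000 − 468.333 = 102.667 ms

103 ms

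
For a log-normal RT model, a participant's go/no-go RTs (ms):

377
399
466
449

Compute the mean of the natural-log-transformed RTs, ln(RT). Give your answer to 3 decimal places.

6.043

ln(RT): 5.9322, 5.9890, 6.1442, 6.1070
Σ ln(RT) = 24.1724
Mean = 24.1724/4 = 6.04310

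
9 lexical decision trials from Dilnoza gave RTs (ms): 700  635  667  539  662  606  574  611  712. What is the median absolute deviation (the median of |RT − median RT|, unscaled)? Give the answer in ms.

Sorted: 539, 574, 606, 611, 635, 662, 667, 700, 712 → median = 635
|x − 635|: 65, 0, 32, 96, 27, 29, 61, 24, 77
Sorted deviations: 0, 24, 27, 29, 32, 61, 65, 77, 96 → MAD = 32

32 ms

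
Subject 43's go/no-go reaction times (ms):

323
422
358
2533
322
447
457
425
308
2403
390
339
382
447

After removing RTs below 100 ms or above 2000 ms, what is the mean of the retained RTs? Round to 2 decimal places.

Excluded: 2403, 2533
Retained (n=12): Σ = 4620
Mean = 4620/12 = 385.0000

385.00 ms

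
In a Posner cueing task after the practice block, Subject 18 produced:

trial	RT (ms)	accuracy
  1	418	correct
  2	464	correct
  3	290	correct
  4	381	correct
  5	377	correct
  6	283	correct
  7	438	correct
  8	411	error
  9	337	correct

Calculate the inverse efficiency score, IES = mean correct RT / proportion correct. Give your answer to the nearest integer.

Correct trials (n=8): 418, 464, 290, 381, 377, 283, 438, 337
Mean correct RT = 2988/8 = 373.5000 ms
Proportion correct = 8/9
IES = 373.5000 / (8/9) = 420.188 ms

420 ms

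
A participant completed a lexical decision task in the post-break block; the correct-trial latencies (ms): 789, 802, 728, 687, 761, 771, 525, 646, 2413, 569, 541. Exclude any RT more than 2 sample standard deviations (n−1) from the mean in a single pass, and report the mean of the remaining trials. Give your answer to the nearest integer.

n = 11, ΣRT = 9232, M = 839.273
Σ(x−M)² = 2825026.18; s = √(2825026.18/10) = 531.510
Cutoffs: 839.273 ± 2·531.510 → [-223.7, 1902.3]
Outside: 2413 → excluded.
Retained (n=10): Σ = 6819, mean = 6819/10 = 681.900

682 ms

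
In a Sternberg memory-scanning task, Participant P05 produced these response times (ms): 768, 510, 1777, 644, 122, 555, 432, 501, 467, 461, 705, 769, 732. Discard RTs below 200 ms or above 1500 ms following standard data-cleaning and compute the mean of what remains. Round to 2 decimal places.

Excluded: 122, 1777
Retained (n=11): Σ = 6544
Mean = 6544/11 = 594.9091

594.91 ms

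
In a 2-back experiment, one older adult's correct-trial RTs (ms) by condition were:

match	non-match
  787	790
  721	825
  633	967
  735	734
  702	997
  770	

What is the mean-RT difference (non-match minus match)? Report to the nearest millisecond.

M(match) = 4348/6 = 724.667
M(non-match) = 4313/5 = 862.600
Difference = 862.600 − 724.667 = 137.933 ms

138 ms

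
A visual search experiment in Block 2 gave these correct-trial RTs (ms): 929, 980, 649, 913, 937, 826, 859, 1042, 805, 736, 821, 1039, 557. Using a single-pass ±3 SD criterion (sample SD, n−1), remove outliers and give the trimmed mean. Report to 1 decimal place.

n = 13, ΣRT = 11093, M = 853.308
Σ(x−M)² = 249890.77; s = √(249890.77/12) = 144.306
Cutoffs: 853.308 ± 3·144.306 → [420.4, 1286.2]
No RTs fall outside the cutoffs; all 13 retained. Mean = 11093/13 = 853.308

853.3 ms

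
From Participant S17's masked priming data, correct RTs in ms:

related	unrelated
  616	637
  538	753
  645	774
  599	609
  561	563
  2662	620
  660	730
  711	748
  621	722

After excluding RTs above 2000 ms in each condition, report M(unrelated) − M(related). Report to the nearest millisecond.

65 ms

related: exclude 2662
M(related) = 4951/8 = 618.875
M(unrelated) = 6156/9 = 684.000
Difference = 684.000 − 618.875 = 65.125 ms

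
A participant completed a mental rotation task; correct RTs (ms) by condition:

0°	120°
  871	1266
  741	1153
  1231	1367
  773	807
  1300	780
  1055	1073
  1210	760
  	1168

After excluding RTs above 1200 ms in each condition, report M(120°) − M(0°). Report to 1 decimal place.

96.8 ms

0°: exclude 1231, 1300, 1210
120°: exclude 1266, 1367
M(0°) = 3440/4 = 860.000
M(120°) = 5741/6 = 956.833
Difference = 956.833 − 860.000 = 96.833 ms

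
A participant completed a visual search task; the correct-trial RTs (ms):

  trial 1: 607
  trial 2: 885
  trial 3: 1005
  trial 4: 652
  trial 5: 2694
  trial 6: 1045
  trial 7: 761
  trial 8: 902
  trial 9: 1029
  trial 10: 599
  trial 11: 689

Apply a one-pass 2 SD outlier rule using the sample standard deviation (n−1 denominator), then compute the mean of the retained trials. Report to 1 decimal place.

817.4 ms

n = 11, ΣRT = 10868, M = 988.000
Σ(x−M)² = 3483968.00; s = √(3483968.00/10) = 590.251
Cutoffs: 988.000 ± 2·590.251 → [-192.5, 2168.5]
Outside: 2694 → excluded.
Retained (n=10): Σ = 8174, mean = 8174/10 = 817.400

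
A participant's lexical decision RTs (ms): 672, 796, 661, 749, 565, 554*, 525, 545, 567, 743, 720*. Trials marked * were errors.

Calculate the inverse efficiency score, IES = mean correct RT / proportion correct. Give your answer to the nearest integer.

791 ms

Correct trials (n=9): 672, 796, 661, 749, 565, 525, 545, 567, 743
Mean correct RT = 5823/9 = 647.0000 ms
Proportion correct = 9/11
IES = 647.0000 / (9/11) = 790.778 ms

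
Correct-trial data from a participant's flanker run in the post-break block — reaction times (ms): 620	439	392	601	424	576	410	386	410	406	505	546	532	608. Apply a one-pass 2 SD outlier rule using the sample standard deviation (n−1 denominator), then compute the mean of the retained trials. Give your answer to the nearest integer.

n = 14, ΣRT = 6855, M = 489.643
Σ(x−M)² = 102897.21; s = √(102897.21/13) = 88.967
Cutoffs: 489.643 ± 2·88.967 → [311.7, 667.6]
No RTs fall outside the cutoffs; all 14 retained. Mean = 6855/14 = 489.643

490 ms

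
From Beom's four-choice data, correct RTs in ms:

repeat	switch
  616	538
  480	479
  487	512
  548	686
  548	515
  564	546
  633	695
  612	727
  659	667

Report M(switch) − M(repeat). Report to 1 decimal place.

24.2 ms

M(repeat) = 5147/9 = 571.889
M(switch) = 5365/9 = 596.111
Difference = 596.111 − 571.889 = 24.222 ms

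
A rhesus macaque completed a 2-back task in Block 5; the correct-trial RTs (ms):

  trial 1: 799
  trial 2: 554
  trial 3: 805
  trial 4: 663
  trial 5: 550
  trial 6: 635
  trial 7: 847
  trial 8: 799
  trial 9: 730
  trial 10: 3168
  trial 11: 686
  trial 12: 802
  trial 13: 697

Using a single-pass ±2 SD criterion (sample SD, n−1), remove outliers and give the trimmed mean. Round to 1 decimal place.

713.9 ms

n = 13, ΣRT = 11735, M = 902.692
Σ(x−M)² = 5670084.77; s = √(5670084.77/12) = 687.391
Cutoffs: 902.692 ± 2·687.391 → [-472.1, 2277.5]
Outside: 3168 → excluded.
Retained (n=12): Σ = 8567, mean = 8567/12 = 713.917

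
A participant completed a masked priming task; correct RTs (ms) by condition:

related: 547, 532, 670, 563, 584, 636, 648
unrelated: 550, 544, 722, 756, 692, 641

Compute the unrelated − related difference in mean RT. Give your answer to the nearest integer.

54 ms

M(related) = 4180/7 = 597.143
M(unrelated) = 3905/6 = 650.833
Difference = 650.833 − 597.143 = 53.690 ms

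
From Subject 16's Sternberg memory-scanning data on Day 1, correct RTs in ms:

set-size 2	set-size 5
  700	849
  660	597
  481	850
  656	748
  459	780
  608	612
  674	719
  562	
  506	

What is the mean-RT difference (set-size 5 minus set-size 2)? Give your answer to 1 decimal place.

M(set-size 2) = 5306/9 = 589.556
M(set-size 5) = 5155/7 = 736.429
Difference = 736.429 − 589.556 = 146.873 ms

146.9 ms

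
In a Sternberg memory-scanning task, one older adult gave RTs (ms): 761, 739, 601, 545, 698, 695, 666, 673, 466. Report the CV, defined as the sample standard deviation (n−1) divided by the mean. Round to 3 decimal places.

0.147

n = 9, Σ = 5844, M = 649.3333
Σ(x−M)² = 72634.000; s = √(72634.000/8) = 95.2851
CV = 95.2851 / 649.3333 = 0.14674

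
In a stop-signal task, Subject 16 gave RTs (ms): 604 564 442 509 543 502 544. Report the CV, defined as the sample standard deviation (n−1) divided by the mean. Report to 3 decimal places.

0.097

n = 7, Σ = 3708, M = 529.7143
Σ(x−M)² = 15965.429; s = √(15965.429/6) = 51.5840
CV = 51.5840 / 529.7143 = 0.09738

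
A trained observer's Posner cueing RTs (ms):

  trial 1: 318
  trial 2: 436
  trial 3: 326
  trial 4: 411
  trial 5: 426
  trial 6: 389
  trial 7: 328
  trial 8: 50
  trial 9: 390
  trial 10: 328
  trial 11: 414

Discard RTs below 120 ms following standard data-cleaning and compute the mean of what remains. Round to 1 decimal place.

Excluded: 50
Retained (n=10): Σ = 3766
Mean = 3766/10 = 376.6000

376.6 ms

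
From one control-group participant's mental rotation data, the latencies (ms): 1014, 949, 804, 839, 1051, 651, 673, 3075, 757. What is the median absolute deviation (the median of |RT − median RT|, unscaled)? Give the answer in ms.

Sorted: 651, 673, 757, 804, 839, 949, 1014, 1051, 3075 → median = 839
|x − 839|: 175, 110, 35, 0, 212, 188, 166, 2236, 82
Sorted deviations: 0, 35, 82, 110, 166, 175, 188, 212, 2236 → MAD = 166

166 ms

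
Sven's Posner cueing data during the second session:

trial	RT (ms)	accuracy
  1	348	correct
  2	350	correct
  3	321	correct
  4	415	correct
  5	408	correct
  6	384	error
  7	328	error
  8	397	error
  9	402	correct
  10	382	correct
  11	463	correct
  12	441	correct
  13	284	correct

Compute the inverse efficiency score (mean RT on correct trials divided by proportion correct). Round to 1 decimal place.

Correct trials (n=10): 348, 350, 321, 415, 408, 402, 382, 463, 441, 284
Mean correct RT = 3814/10 = 381.4000 ms
Proportion correct = 10/13
IES = 381.4000 / (10/13) = 495.820 ms

495.8 ms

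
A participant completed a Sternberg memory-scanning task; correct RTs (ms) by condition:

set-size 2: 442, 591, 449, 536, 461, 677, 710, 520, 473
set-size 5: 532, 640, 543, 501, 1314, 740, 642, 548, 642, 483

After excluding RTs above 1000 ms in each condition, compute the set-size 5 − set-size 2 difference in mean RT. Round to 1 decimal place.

set-size 5: exclude 1314
M(set-size 2) = 4859/9 = 539.889
M(set-size 5) = 5271/9 = 585.667
Difference = 585.667 − 539.889 = 45.778 ms

45.8 ms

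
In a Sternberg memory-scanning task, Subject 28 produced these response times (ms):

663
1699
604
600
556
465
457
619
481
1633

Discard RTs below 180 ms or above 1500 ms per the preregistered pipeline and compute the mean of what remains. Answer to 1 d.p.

555.6 ms

Excluded: 1633, 1699
Retained (n=8): Σ = 4445
Mean = 4445/8 = 555.6250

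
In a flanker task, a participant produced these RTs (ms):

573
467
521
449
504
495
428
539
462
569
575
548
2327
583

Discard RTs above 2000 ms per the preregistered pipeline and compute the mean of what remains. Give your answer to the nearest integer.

516 ms

Excluded: 2327
Retained (n=13): Σ = 6713
Mean = 6713/13 = 516.3846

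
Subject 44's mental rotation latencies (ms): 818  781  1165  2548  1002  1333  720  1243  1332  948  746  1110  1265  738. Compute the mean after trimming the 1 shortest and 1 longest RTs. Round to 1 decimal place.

Sorted: 720, 738, 746, 781, 818, 948, 1002, 1110, 1165, 1243, 1265, 1332, 1333, 2548
Drop lowest 1 (720) and highest 1 (2548)
Remaining (n=12): Σ = 12481, mean = 12481/12 = 1040.083

1040.1 ms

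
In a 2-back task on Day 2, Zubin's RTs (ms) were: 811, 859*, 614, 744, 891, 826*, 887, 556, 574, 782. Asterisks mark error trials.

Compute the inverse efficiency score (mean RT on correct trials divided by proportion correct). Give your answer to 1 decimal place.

915.5 ms

Correct trials (n=8): 811, 614, 744, 891, 887, 556, 574, 782
Mean correct RT = 5859/8 = 732.3750 ms
Proportion correct = 8/10
IES = 732.3750 / (8/10) = 915.469 ms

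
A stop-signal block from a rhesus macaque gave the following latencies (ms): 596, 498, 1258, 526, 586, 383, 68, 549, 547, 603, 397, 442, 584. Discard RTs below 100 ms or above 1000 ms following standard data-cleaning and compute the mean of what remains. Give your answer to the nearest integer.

Excluded: 68, 1258
Retained (n=11): Σ = 5711
Mean = 5711/11 = 519.1818

519 ms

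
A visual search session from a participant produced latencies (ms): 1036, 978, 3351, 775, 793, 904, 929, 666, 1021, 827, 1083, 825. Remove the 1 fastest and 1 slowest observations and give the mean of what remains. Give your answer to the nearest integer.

917 ms

Sorted: 666, 775, 793, 825, 827, 904, 929, 978, 1021, 1036, 1083, 3351
Drop lowest 1 (666) and highest 1 (3351)
Remaining (n=10): Σ = 9171, mean = 9171/10 = 917.100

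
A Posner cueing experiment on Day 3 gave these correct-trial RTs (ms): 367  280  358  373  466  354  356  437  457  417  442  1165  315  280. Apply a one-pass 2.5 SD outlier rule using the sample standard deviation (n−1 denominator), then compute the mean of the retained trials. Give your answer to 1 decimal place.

n = 14, ΣRT = 6067, M = 433.357
Σ(x−M)² = 624333.21; s = √(624333.21/13) = 219.148
Cutoffs: 433.357 ± 2.5·219.148 → [-114.5, 981.2]
Outside: 1165 → excluded.
Retained (n=13): Σ = 4902, mean = 4902/13 = 377.077

377.1 ms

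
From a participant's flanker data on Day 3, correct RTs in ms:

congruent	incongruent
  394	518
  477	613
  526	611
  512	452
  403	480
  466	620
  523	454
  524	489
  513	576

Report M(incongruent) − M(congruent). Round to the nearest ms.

53 ms

M(congruent) = 4338/9 = 482.000
M(incongruent) = 4813/9 = 534.778
Difference = 534.778 − 482.000 = 52.778 ms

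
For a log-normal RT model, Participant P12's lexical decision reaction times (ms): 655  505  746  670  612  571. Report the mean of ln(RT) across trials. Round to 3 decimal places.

6.433

ln(RT): 6.4846, 6.2246, 6.6147, 6.5073, 6.4167, 6.3474
Σ ln(RT) = 38.5953
Mean = 38.5953/6 = 6.43255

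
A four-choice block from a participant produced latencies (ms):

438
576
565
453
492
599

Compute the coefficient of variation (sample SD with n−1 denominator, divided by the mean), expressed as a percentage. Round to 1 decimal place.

13.1%

n = 6, Σ = 3123, M = 520.5000
Σ(x−M)² = 23397.500; s = √(23397.500/5) = 68.4069
CV = 68.4069 / 520.5000 = 0.13143 = 13.143%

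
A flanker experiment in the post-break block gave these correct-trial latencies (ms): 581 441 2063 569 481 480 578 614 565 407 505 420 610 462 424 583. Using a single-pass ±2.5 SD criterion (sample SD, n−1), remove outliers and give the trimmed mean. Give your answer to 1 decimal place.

n = 16, ΣRT = 9783, M = 611.438
Σ(x−M)² = 2324427.94; s = √(2324427.94/15) = 393.652
Cutoffs: 611.438 ± 2.5·393.652 → [-372.7, 1595.6]
Outside: 2063 → excluded.
Retained (n=15): Σ = 7720, mean = 7720/15 = 514.667

514.7 ms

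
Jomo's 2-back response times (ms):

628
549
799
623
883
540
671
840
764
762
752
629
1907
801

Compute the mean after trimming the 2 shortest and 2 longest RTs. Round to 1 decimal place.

726.9 ms

Sorted: 540, 549, 623, 628, 629, 671, 752, 762, 764, 799, 801, 840, 883, 1907
Drop lowest 2 (540, 549) and highest 2 (883, 1907)
Remaining (n=10): Σ = 7269, mean = 7269/10 = 726.900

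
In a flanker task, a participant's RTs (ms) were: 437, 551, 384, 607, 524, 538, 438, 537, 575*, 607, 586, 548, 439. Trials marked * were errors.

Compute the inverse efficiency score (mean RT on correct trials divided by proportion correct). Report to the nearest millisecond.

559 ms

Correct trials (n=12): 437, 551, 384, 607, 524, 538, 438, 537, 607, 586, 548, 439
Mean correct RT = 6196/12 = 516.3333 ms
Proportion correct = 12/13
IES = 516.3333 / (12/13) = 559.361 ms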